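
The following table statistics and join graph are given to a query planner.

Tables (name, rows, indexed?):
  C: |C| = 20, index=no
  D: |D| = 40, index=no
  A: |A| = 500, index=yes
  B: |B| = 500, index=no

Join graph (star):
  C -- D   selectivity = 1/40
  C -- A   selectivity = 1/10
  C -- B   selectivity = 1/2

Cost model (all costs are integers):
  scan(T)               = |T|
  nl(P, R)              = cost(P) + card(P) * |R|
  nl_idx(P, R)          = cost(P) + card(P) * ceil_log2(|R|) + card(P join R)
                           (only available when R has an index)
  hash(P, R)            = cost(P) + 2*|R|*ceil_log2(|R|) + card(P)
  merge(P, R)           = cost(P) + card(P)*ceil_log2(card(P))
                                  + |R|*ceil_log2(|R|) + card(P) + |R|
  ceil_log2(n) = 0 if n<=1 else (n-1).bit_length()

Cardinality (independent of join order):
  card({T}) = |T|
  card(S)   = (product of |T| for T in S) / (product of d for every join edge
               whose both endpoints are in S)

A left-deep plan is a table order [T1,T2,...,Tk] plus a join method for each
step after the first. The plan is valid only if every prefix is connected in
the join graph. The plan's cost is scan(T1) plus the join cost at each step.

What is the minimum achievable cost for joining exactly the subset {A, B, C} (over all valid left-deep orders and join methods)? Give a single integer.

Selinger DP over subsets of {A,B,C}:
  {C}: scan cost=20, card=20
  {A}: scan cost=500, card=500
  {B}: scan cost=500, card=500
  {AC}: card=1000; try (C,hash)→1200, (A,nl_idx)→1200, (A,merge)→5140, (C,merge)→5620, (A,hash)→9040, (A,nl)→10020 …(+1); best=1200 via (C,hash)
  {BC}: card=5000; try (C,hash)→1200, (B,merge)→5140, (C,merge)→5620, (B,hash)→9040, (B,nl)→10020, (C,nl)→10500; best=1200 via (C,hash)
  {ABC}: card=250000; try (B,hash)→11200, (A,hash)→15200, (B,merge)→17200, (A,merge)→76200, (A,nl_idx)→296200, (B,nl)→501200 …(+1); best=11200 via (B,hash)

11200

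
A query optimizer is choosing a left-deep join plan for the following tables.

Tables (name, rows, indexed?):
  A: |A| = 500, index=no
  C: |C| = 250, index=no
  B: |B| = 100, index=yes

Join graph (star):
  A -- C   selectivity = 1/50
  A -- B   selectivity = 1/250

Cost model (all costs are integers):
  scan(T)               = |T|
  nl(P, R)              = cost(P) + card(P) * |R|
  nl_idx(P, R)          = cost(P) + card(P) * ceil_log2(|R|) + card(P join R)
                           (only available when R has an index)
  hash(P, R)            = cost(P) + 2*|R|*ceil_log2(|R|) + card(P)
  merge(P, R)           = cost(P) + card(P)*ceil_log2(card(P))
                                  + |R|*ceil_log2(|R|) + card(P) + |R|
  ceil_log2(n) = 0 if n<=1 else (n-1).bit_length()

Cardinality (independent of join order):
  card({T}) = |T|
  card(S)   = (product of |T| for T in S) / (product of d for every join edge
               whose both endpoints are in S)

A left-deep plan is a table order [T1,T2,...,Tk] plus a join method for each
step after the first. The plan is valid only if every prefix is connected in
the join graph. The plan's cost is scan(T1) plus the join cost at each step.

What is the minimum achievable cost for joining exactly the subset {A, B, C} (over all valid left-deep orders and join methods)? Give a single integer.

6450

Selinger DP over subsets of {A,B,C}:
  {A}: scan cost=500, card=500
  {C}: scan cost=250, card=250
  {B}: scan cost=100, card=100
  {AC}: card=2500; try (C,hash)→5000, (A,merge)→7500, (C,merge)→7750, (A,hash)→9500, (A,nl)→125250, (C,nl)→125500; best=5000 via (C,hash)
  {AB}: card=200; try (B,hash)→2400, (B,nl_idx)→4200, (A,merge)→5900, (B,merge)→6300, (A,hash)→9200, (A,nl)→50100 …(+1); best=2400 via (B,hash)
  {ABC}: card=1000; try (C,merge)→6450, (C,hash)→6600, (B,hash)→8900, (B,nl_idx)→23500, (B,merge)→38300, (C,nl)→52400 …(+1); best=6450 via (C,merge)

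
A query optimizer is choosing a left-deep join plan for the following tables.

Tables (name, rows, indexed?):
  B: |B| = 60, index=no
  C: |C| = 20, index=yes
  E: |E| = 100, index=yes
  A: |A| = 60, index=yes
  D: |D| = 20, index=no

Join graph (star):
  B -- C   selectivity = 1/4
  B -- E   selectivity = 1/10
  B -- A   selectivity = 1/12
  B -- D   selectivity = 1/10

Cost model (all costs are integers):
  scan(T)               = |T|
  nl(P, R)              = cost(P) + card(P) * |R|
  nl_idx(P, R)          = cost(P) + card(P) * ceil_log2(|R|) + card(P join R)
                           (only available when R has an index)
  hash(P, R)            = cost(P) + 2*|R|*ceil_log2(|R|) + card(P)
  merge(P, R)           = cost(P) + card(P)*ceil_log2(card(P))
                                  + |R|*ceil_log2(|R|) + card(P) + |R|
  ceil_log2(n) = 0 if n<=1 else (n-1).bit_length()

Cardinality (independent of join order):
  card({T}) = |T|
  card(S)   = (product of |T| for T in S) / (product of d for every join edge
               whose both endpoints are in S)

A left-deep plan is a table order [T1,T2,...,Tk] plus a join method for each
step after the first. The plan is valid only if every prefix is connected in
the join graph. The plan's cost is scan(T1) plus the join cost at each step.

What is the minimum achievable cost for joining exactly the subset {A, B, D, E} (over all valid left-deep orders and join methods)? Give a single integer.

3160

Selinger DP over subsets of {A,B,D,E}:
  {B}: scan cost=60, card=60
  {E}: scan cost=100, card=100
  {A}: scan cost=60, card=60
  {D}: scan cost=20, card=20
  {BE}: card=600; try (B,hash)→920, (E,nl_idx)→1080, (E,merge)→1280, (B,merge)→1320, (E,hash)→1520, (E,nl)→6060 …(+1); best=920 via (B,hash)
  {AB}: card=300; try (A,nl_idx)→720, (B,hash)→840, (A,hash)→840, (B,merge)→900, (A,merge)→900, (B,nl)→3660 …(+1); best=720 via (A,nl_idx)
  {BD}: card=120; try (D,hash)→320, (B,merge)→560, (D,merge)→600, (B,hash)→760, (B,nl)→1220, (D,nl)→1260; best=320 via (D,hash)
  {ABE}: card=3000; try (A,hash)→2240, (E,hash)→2420, (E,merge)→4520, (E,nl_idx)→5820, (A,nl_idx)→7520, (A,merge)→7940 …(+2); best=2240 via (A,hash)
  {BDE}: card=1200; try (D,hash)→1720, (E,hash)→1840, (E,merge)→2080, (E,nl_idx)→2360, (D,merge)→7640, (E,nl)→12320 …(+1); best=1720 via (D,hash)
  {ABD}: card=600; try (A,hash)→1160, (D,hash)→1220, (A,nl_idx)→1640, (A,merge)→1700, (D,merge)→3840, (D,nl)→6720 …(+1); best=1160 via (A,hash)
  {ABDE}: card=6000; try (E,hash)→3160, (A,hash)→3640, (D,hash)→5440, (E,merge)→8560, (E,nl_idx)→11360, (A,nl_idx)→14920 …(+5); best=3160 via (E,hash)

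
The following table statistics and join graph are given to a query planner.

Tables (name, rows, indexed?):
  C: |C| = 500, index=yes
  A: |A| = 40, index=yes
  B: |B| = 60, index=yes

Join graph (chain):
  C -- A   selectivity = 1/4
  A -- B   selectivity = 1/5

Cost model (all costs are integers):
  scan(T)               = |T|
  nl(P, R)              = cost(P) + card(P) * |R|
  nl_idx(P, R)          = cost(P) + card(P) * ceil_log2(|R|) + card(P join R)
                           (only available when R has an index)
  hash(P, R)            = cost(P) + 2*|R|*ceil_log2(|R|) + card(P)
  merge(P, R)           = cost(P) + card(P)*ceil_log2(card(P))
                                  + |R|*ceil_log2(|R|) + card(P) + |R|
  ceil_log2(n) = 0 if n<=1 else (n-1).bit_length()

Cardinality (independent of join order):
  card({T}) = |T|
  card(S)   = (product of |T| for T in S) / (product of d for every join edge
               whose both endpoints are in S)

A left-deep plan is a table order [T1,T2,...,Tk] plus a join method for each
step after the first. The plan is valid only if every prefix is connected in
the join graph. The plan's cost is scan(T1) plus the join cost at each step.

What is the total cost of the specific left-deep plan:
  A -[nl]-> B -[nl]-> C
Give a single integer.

242440

step 1: scan A: cost=40, card=40
step 2: join B via nl
    card(P join B) = 40*60/(5) = 480
    cost = 40 + 40*60 = 2440
step 3: join C via nl
    card(P join C) = 480*500/(4) = 60000
    cost = 2440 + 480*500 = 242440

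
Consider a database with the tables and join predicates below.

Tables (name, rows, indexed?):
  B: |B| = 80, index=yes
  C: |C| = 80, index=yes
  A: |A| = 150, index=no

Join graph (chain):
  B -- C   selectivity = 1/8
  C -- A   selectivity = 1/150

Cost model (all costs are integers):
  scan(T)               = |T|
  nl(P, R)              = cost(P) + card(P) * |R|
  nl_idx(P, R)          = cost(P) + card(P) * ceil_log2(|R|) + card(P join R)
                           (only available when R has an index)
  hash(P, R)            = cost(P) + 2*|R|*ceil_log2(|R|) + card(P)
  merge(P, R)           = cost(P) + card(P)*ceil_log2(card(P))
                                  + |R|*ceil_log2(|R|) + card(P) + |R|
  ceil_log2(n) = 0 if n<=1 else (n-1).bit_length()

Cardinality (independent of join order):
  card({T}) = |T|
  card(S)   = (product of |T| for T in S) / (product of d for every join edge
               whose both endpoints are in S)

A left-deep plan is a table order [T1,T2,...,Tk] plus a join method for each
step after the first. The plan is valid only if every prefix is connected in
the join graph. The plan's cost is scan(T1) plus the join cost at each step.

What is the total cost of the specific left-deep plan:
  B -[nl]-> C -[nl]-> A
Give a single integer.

126480

step 1: scan B: cost=80, card=80
step 2: join C via nl
    card(P join C) = 80*80/(8) = 800
    cost = 80 + 80*80 = 6480
step 3: join A via nl
    card(P join A) = 800*150/(150) = 800
    cost = 6480 + 800*150 = 126480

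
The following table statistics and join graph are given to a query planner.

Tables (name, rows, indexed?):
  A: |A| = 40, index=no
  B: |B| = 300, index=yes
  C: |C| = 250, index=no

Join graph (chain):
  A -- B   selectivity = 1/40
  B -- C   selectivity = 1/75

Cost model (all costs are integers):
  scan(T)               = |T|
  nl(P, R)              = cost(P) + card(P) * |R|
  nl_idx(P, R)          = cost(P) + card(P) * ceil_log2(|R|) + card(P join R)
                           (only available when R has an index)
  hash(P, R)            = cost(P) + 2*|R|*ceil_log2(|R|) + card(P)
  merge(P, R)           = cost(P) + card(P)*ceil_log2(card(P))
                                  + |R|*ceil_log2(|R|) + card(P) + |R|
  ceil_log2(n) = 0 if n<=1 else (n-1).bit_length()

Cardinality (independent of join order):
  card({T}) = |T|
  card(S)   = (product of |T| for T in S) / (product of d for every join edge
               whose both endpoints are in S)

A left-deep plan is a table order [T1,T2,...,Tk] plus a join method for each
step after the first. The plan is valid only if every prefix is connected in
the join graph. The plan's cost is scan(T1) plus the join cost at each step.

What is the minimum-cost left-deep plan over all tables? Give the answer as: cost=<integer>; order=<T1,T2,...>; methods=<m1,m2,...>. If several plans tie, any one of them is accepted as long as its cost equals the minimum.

cost=4980; order=C,B,A; methods=nl_idx,hash

Selinger DP (subsets sized 1..n):
  {A}: scan cost=40, card=40
  {B}: scan cost=300, card=300
  {C}: scan cost=250, card=250
  {AB}: card=300; try (B,nl_idx)→700, (A,hash)→1080, (B,merge)→3320, (A,merge)→3580, (B,hash)→5480, (B,nl)→12040 …(+1); best=700 via (B,nl_idx)
  {BC}: card=1000; try (B,nl_idx)→3500, (C,hash)→4600, (B,merge)→5500, (C,merge)→5550, (B,hash)→5900, (B,nl)→75250 …(+1); best=3500 via (B,nl_idx)
  {ABC}: card=1000; try (A,hash)→4980, (C,hash)→5000, (C,merge)→5950, (A,merge)→14780, (A,nl)→43500, (C,nl)→75700; best=4980 via (A,hash)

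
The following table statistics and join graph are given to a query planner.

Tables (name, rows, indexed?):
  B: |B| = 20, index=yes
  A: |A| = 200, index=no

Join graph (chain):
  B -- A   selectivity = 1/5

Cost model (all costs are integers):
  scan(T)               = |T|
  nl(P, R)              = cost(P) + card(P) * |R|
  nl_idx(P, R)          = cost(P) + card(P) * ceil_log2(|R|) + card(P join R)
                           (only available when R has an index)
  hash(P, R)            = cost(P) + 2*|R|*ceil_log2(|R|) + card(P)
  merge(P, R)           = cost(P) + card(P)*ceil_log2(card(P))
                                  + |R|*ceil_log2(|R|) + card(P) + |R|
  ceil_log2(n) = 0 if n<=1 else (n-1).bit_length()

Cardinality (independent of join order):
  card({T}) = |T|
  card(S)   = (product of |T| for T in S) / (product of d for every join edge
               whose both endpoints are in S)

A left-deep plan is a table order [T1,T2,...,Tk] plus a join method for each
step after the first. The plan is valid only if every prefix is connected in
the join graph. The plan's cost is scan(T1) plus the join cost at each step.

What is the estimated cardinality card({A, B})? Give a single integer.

Tables in S: A(200), B(20)
Edges inside S: B-A(d=5)
numerator = 200 * 20 = 4000
denominator = 5 = 5
card(S) = 4000 / 5 = 800

800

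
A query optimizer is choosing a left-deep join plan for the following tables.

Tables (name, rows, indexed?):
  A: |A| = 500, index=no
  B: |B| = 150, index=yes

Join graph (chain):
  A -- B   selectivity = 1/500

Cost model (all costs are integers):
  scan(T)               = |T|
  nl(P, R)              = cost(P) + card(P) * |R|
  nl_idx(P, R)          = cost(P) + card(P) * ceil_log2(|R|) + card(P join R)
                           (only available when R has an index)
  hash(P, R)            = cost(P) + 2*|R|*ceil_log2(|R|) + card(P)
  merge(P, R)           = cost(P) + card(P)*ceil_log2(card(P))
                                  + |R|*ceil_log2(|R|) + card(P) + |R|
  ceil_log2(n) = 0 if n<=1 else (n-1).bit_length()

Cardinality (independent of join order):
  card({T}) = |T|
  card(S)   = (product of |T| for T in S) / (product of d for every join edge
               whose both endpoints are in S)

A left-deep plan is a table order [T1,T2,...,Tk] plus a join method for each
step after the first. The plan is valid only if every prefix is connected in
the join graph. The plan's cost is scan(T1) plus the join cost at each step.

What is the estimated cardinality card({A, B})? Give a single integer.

Tables in S: A(500), B(150)
Edges inside S: A-B(d=500)
numerator = 500 * 150 = 75000
denominator = 500 = 500
card(S) = 75000 / 500 = 150

150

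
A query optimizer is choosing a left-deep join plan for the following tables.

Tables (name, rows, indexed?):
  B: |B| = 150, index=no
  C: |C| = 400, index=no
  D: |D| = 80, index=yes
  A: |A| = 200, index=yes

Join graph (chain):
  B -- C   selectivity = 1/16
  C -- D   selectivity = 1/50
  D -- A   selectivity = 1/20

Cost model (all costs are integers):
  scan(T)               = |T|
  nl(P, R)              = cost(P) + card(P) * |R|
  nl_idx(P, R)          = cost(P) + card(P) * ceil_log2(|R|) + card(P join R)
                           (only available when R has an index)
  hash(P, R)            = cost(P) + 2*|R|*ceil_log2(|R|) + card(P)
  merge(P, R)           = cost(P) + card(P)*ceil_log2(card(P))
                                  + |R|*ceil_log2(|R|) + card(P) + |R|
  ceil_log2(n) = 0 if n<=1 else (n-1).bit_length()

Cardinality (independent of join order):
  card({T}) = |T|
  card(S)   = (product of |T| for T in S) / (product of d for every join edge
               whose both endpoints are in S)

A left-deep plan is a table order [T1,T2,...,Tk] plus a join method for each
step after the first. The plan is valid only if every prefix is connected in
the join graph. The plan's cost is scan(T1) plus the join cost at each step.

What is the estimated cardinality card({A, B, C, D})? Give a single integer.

Tables in S: A(200), B(150), C(400), D(80)
Edges inside S: B-C(d=16), C-D(d=50), D-A(d=20)
numerator = 200 * 150 * 400 * 80 = 960000000
denominator = 16 * 50 * 20 = 16000
card(S) = 960000000 / 16000 = 60000

60000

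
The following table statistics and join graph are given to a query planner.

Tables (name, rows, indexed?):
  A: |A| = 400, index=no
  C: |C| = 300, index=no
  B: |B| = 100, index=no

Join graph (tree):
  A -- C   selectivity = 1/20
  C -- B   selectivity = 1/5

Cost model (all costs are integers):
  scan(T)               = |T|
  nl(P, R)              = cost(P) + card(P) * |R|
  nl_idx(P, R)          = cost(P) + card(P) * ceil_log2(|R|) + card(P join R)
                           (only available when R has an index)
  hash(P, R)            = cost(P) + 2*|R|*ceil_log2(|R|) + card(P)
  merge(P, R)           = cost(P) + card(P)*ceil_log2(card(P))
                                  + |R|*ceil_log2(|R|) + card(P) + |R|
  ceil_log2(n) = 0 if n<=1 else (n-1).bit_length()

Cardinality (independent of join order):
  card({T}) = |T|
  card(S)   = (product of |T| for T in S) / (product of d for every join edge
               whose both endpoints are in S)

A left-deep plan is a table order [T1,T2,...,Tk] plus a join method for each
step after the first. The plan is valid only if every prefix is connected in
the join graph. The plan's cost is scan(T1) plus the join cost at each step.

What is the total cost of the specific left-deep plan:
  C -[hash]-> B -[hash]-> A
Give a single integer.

step 1: scan C: cost=300, card=300
step 2: join B via hash
    card(P join B) = 300*100/(5) = 6000
    cost = 300 + 2*100*7 + 300 = 2000
step 3: join A via hash
    card(P join A) = 6000*400/(20) = 120000
    cost = 2000 + 2*400*9 + 6000 = 15200

15200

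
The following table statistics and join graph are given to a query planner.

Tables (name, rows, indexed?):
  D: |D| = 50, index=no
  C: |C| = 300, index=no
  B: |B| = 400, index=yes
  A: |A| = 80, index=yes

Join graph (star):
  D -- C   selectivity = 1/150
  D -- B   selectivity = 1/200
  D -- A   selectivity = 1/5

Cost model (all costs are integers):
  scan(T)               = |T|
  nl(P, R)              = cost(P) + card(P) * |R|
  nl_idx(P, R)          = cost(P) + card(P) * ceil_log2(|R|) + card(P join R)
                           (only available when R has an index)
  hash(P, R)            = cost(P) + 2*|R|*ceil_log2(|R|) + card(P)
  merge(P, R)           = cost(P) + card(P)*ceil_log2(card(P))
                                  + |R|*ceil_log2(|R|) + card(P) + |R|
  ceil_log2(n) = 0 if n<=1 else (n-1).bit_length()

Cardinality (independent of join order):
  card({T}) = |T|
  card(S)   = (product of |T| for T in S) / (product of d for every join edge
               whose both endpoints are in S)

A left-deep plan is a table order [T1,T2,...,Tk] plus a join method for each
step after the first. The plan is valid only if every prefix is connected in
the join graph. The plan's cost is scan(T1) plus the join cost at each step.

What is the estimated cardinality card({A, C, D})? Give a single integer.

Tables in S: A(80), C(300), D(50)
Edges inside S: D-C(d=150), D-A(d=5)
numerator = 80 * 300 * 50 = 1200000
denominator = 150 * 5 = 750
card(S) = 1200000 / 750 = 1600

1600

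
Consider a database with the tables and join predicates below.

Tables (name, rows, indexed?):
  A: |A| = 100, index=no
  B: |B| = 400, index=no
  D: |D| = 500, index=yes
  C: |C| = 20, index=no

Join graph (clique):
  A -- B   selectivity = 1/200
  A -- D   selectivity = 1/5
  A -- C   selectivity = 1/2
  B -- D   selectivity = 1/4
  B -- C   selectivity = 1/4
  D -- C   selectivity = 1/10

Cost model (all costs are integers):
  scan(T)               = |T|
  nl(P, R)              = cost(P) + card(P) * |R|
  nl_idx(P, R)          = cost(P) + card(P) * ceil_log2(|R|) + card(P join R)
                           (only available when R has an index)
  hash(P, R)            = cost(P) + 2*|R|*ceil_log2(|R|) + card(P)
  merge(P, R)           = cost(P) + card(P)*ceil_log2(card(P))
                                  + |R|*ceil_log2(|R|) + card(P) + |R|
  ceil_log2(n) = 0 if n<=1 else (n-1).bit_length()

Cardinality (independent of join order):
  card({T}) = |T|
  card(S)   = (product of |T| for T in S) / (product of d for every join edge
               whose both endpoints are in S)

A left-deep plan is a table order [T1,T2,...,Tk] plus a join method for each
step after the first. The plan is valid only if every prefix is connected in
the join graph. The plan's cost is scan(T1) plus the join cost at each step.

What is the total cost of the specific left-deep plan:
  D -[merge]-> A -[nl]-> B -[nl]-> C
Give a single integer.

4106300

step 1: scan D: cost=500, card=500
step 2: join A via merge
    card(P join A) = 500*100/(5) = 10000
    cost = 500 + 500*9 + 100*7 + 500 + 100 = 6300
step 3: join B via nl
    card(P join B) = 10000*400/(200*4) = 5000
    cost = 6300 + 10000*400 = 4006300
step 4: join C via nl
    card(P join C) = 5000*20/(2*4*10) = 1250
    cost = 4006300 + 5000*20 = 4106300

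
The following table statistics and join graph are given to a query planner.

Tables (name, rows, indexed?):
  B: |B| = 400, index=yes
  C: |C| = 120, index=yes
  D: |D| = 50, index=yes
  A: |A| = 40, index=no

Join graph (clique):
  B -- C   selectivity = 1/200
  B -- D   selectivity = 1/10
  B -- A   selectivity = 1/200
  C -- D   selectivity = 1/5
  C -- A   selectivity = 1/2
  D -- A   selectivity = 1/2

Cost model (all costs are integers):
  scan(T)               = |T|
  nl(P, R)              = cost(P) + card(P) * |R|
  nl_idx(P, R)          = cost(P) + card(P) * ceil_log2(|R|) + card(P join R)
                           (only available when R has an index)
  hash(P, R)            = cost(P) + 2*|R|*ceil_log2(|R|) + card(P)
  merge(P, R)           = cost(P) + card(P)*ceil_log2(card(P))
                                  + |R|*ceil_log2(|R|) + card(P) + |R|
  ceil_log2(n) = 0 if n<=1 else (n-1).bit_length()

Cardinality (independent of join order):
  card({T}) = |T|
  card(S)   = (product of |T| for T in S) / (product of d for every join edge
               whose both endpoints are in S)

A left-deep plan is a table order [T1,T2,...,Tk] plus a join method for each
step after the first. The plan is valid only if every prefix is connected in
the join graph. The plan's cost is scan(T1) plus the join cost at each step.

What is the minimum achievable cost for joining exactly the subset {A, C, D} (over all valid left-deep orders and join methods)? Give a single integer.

Selinger DP over subsets of {A,C,D}:
  {C}: scan cost=120, card=120
  {D}: scan cost=50, card=50
  {A}: scan cost=40, card=40
  {CD}: card=1200; try (D,hash)→840, (C,merge)→1360, (D,merge)→1430, (C,nl_idx)→1600, (C,hash)→1780, (D,nl_idx)→2040 …(+2); best=840 via (D,hash)
  {AC}: card=2400; try (A,hash)→720, (C,merge)→1280, (A,merge)→1360, (C,hash)→1760, (C,nl_idx)→2720, (C,nl)→4840 …(+1); best=720 via (A,hash)
  {AD}: card=1000; try (A,hash)→580, (D,merge)→670, (D,hash)→680, (A,merge)→680, (D,nl_idx)→1280, (D,nl)→2040 …(+1); best=580 via (A,hash)
  {ACD}: card=12000; try (A,hash)→2520, (C,hash)→3260, (D,hash)→3720, (C,merge)→12540, (A,merge)→15520, (C,nl_idx)→19580 …(+5); best=2520 via (A,hash)

2520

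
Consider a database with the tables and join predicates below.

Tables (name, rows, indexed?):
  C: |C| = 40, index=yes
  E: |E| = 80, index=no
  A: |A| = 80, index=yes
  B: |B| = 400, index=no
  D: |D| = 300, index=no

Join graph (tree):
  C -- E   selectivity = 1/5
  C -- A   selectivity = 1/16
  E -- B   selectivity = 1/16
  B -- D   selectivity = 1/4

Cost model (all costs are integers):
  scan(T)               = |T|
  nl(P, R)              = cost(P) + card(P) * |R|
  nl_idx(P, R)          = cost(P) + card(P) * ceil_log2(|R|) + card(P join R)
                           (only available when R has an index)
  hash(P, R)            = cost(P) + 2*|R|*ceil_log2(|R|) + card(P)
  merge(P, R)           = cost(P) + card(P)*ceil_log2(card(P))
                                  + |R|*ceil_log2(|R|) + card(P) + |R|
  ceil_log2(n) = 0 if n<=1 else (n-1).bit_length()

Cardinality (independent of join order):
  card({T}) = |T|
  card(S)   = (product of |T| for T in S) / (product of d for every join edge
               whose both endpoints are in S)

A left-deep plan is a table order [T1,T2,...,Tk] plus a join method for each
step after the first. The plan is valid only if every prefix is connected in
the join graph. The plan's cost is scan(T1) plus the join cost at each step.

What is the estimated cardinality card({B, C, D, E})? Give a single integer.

Tables in S: B(400), C(40), D(300), E(80)
Edges inside S: C-E(d=5), E-B(d=16), B-D(d=4)
numerator = 400 * 40 * 300 * 80 = 384000000
denominator = 5 * 16 * 4 = 320
card(S) = 384000000 / 320 = 1200000

1200000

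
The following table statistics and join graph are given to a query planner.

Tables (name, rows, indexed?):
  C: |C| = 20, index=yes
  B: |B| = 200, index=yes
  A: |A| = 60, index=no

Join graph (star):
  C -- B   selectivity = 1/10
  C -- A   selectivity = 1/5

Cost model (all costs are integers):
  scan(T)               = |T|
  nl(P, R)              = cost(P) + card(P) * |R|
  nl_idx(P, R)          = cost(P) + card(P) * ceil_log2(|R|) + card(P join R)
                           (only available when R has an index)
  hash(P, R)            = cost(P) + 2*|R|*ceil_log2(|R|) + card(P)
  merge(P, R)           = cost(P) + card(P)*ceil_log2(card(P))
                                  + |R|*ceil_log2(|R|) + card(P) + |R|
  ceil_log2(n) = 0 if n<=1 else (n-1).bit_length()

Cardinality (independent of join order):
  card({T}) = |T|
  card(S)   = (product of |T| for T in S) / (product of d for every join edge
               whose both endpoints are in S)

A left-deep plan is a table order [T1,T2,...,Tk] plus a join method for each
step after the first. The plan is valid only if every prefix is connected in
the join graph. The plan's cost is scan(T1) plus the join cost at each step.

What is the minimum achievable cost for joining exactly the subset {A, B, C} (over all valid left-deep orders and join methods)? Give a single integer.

Selinger DP over subsets of {A,B,C}:
  {C}: scan cost=20, card=20
  {B}: scan cost=200, card=200
  {A}: scan cost=60, card=60
  {BC}: card=400; try (B,nl_idx)→580, (C,hash)→600, (C,nl_idx)→1600, (B,merge)→1940, (C,merge)→2120, (B,hash)→3240 …(+2); best=580 via (B,nl_idx)
  {AC}: card=240; try (C,hash)→320, (A,merge)→560, (C,merge)→600, (C,nl_idx)→600, (A,hash)→760, (A,nl)→1220 …(+1); best=320 via (C,hash)
  {ABC}: card=4800; try (A,hash)→1700, (B,hash)→3760, (B,merge)→4280, (A,merge)→5000, (B,nl_idx)→7040, (A,nl)→24580 …(+1); best=1700 via (A,hash)

1700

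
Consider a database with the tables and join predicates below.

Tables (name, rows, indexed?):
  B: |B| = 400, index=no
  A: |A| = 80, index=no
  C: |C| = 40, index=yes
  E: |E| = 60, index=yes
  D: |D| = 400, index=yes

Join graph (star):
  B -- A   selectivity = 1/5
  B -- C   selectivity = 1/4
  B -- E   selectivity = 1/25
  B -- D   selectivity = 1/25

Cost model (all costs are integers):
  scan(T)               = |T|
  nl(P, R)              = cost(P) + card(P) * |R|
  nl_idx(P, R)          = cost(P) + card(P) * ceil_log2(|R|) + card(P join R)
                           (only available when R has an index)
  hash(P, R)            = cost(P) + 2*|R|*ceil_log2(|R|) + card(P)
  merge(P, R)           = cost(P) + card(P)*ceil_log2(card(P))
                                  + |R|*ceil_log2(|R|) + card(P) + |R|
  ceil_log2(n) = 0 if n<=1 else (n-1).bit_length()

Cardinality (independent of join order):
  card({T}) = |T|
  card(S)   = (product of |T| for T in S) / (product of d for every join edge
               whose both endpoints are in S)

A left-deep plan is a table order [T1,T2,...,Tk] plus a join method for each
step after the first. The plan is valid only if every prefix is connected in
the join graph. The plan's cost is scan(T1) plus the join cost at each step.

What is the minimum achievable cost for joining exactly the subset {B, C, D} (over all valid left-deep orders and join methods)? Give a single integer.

12480

Selinger DP over subsets of {B,C,D}:
  {B}: scan cost=400, card=400
  {C}: scan cost=40, card=40
  {D}: scan cost=400, card=400
  {BC}: card=4000; try (C,hash)→1280, (B,merge)→4320, (C,merge)→4680, (C,nl_idx)→6800, (B,hash)→7280, (B,nl)→16040 …(+1); best=1280 via (C,hash)
  {BD}: card=6400; try (D,hash)→8000, (B,hash)→8000, (D,merge)→8400, (B,merge)→8400, (D,nl_idx)→10400, (D,nl)→160400 …(+1); best=8000 via (D,hash)
  {BCD}: card=64000; try (D,hash)→12480, (C,hash)→14880, (D,merge)→57280, (C,merge)→97880, (D,nl_idx)→101280, (C,nl_idx)→110400 …(+2); best=12480 via (D,hash)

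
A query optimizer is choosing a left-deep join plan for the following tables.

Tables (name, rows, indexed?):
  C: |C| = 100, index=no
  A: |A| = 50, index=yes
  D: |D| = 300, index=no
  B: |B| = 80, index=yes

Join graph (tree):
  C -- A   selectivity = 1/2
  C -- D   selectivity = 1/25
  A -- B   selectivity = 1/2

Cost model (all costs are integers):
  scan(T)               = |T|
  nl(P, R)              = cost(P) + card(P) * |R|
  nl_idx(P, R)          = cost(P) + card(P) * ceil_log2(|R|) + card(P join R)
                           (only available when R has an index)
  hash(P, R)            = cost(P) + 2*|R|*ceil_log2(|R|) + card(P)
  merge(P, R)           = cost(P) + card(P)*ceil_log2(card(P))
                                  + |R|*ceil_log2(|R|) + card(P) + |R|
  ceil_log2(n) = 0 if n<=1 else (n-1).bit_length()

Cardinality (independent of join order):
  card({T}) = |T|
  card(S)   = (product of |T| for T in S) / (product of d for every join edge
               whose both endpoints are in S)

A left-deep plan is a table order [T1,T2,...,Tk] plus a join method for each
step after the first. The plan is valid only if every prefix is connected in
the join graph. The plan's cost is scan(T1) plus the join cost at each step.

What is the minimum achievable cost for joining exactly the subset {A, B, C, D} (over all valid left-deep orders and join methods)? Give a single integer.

34920

Selinger DP over subsets of {A,B,C,D}:
  {C}: scan cost=100, card=100
  {A}: scan cost=50, card=50
  {D}: scan cost=300, card=300
  {B}: scan cost=80, card=80
  {AC}: card=2500; try (A,hash)→800, (C,merge)→1200, (A,merge)→1250, (C,hash)→1500, (A,nl_idx)→3200, (C,nl)→5050 …(+1); best=800 via (A,hash)
  {CD}: card=1200; try (C,hash)→2000, (D,merge)→3900, (C,merge)→4100, (D,hash)→5600, (D,nl)→30100, (C,nl)→30300; best=2000 via (C,hash)
  {AB}: card=2000; try (A,hash)→760, (B,merge)→1040, (A,merge)→1070, (B,hash)→1220, (B,nl_idx)→2400, (A,nl_idx)→2560 …(+2); best=760 via (A,hash)
  {ACD}: card=30000; try (A,hash)→3800, (D,hash)→8700, (A,merge)→16750, (D,merge)→36300, (A,nl_idx)→39200, (A,nl)→62000 …(+1); best=3800 via (A,hash)
  {ABC}: card=100000; try (C,hash)→4160, (B,hash)→4420, (C,merge)→25560, (B,merge)→33940, (B,nl_idx)→118300, (C,nl)→200760 …(+1); best=4160 via (C,hash)
  {ABCD}: card=1200000; try (B,hash)→34920, (D,hash)→109560, (B,merge)→484440, (B,nl_idx)→1413800, (D,merge)→1807160, (B,nl)→2403800 …(+1); best=34920 via (B,hash)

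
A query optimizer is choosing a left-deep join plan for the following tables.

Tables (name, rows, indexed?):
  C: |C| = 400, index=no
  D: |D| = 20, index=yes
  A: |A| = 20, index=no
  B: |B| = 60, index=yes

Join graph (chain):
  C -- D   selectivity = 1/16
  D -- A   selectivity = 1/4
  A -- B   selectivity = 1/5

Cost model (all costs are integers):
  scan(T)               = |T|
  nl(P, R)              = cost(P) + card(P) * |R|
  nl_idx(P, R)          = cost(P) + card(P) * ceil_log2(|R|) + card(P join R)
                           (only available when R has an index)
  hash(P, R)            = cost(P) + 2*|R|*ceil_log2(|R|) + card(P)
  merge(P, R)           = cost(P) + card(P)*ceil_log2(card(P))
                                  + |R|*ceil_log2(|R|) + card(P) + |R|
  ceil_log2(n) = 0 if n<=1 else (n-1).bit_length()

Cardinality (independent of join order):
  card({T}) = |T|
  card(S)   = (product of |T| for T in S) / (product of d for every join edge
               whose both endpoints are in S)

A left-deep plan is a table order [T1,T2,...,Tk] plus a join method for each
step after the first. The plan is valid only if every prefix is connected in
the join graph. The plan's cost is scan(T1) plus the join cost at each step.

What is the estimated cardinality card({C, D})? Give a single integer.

Tables in S: C(400), D(20)
Edges inside S: C-D(d=16)
numerator = 400 * 20 = 8000
denominator = 16 = 16
card(S) = 8000 / 16 = 500

500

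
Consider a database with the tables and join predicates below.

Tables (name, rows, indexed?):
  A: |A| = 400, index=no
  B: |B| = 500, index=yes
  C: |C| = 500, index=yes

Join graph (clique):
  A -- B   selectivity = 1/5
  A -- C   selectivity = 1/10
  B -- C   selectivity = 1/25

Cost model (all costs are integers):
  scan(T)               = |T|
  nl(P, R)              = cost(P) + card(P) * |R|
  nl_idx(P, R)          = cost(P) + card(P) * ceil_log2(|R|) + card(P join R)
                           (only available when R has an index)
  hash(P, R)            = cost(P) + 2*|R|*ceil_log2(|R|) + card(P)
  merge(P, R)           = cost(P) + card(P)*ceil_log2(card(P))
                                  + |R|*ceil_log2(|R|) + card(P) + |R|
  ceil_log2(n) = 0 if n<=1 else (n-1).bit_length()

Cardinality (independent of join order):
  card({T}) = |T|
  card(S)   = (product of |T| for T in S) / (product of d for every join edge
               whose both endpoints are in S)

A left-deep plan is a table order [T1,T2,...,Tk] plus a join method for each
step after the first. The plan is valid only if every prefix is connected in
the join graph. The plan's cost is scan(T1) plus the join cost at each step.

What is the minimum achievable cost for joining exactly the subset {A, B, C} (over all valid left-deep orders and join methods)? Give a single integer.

27200

Selinger DP over subsets of {A,B,C}:
  {A}: scan cost=400, card=400
  {B}: scan cost=500, card=500
  {C}: scan cost=500, card=500
  {AB}: card=40000; try (A,hash)→8200, (B,merge)→9400, (A,merge)→9500, (B,hash)→9800, (B,nl_idx)→44000, (B,nl)→200400 …(+1); best=8200 via (A,hash)
  {AC}: card=20000; try (A,hash)→8200, (C,merge)→9400, (A,merge)→9500, (C,hash)→9800, (C,nl_idx)→24000, (C,nl)→200400 …(+1); best=8200 via (A,hash)
  {BC}: card=10000; try (C,hash)→10000, (B,hash)→10000, (C,merge)→10500, (B,merge)→10500, (C,nl_idx)→15000, (B,nl_idx)→15000 …(+2); best=10000 via (C,hash)
  {ABC}: card=80000; try (A,hash)→27200, (B,hash)→37200, (C,hash)→57200, (A,merge)→164000, (B,nl_idx)→268200, (B,merge)→333200 …(+5); best=27200 via (A,hash)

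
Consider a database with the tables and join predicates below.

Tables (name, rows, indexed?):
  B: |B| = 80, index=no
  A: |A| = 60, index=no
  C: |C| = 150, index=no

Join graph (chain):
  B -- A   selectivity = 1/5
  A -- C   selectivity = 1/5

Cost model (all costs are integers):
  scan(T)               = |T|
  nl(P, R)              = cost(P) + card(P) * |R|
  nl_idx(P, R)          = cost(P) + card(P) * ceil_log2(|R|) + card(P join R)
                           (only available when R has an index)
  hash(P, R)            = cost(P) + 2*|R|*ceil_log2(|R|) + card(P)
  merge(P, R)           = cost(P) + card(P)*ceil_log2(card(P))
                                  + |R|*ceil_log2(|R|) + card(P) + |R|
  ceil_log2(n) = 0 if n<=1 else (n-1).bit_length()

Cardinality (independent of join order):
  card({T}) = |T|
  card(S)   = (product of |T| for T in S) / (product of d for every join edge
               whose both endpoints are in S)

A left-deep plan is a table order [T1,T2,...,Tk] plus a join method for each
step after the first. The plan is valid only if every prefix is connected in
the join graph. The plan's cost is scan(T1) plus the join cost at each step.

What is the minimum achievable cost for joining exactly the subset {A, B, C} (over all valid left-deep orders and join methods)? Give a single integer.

3940

Selinger DP over subsets of {A,B,C}:
  {B}: scan cost=80, card=80
  {A}: scan cost=60, card=60
  {C}: scan cost=150, card=150
  {AB}: card=960; try (A,hash)→880, (B,merge)→1120, (A,merge)→1140, (B,hash)→1240, (B,nl)→4860, (A,nl)→4880; best=880 via (A,hash)
  {AC}: card=1800; try (A,hash)→1020, (C,merge)→1830, (A,merge)→1920, (C,hash)→2520, (C,nl)→9060, (A,nl)→9150; best=1020 via (A,hash)
  {ABC}: card=28800; try (B,hash)→3940, (C,hash)→4240, (C,merge)→12790, (B,merge)→23260, (C,nl)→144880, (B,nl)→145020; best=3940 via (B,hash)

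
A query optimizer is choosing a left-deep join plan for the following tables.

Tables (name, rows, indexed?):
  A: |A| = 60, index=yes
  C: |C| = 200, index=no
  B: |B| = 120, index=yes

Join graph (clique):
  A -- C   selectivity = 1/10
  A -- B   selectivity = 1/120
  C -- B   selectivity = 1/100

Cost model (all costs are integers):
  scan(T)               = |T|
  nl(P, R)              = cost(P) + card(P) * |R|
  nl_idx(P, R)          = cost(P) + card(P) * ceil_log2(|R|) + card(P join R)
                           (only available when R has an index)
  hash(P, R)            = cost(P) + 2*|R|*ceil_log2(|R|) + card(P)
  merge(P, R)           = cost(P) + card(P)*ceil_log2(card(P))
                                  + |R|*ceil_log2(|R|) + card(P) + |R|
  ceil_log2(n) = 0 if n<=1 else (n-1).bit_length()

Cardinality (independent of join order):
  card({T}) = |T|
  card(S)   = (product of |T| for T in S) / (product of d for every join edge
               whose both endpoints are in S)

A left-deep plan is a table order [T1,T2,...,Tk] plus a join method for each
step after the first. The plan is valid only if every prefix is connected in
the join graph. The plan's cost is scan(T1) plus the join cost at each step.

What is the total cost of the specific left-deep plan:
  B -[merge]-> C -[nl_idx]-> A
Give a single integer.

4332

step 1: scan B: cost=120, card=120
step 2: join C via merge
    card(P join C) = 120*200/(100) = 240
    cost = 120 + 120*7 + 200*8 + 120 + 200 = 2880
step 3: join A via nl_idx
    card(P join A) = 240*60/(10*120) = 12
    cost = 2880 + 240*6 + 12 = 4332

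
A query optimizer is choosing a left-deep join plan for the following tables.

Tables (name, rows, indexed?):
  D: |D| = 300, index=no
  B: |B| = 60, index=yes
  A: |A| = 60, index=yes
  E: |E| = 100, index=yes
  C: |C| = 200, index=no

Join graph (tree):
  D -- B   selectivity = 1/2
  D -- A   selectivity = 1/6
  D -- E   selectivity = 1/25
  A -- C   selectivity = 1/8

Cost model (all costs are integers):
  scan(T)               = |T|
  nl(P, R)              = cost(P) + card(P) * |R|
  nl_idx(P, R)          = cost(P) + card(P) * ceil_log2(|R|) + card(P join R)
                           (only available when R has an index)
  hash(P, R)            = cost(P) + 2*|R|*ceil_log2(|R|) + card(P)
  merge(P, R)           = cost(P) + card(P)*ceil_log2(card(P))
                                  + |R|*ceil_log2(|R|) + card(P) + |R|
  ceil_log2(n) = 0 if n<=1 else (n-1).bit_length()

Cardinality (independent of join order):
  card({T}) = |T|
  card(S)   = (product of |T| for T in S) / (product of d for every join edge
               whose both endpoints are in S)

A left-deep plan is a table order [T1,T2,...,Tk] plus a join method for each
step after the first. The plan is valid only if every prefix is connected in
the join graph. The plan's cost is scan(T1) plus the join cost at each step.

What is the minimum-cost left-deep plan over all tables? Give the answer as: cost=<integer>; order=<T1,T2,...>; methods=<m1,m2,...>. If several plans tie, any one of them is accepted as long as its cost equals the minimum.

cost=319840; order=D,E,A,C,B; methods=hash,hash,hash,hash

Selinger DP (subsets sized 1..n):
  {D}: scan cost=300, card=300
  {B}: scan cost=60, card=60
  {A}: scan cost=60, card=60
  {E}: scan cost=100, card=100
  {C}: scan cost=200, card=200
  {BD}: card=9000; try (B,hash)→1320, (D,merge)→3480, (B,merge)→3720, (D,hash)→5520, (B,nl_idx)→11100, (D,nl)→18060 …(+1); best=1320 via (B,hash)
  {AD}: card=3000; try (A,hash)→1320, (D,merge)→3480, (A,merge)→3720, (A,nl_idx)→5100, (D,hash)→5520, (D,nl)→18060 …(+1); best=1320 via (A,hash)
  {DE}: card=1200; try (E,hash)→2000, (E,nl_idx)→3600, (D,merge)→3900, (E,merge)→4100, (D,hash)→5600, (D,nl)→30100 …(+1); best=2000 via (E,hash)
  {AC}: card=1500; try (A,hash)→1120, (C,merge)→2280, (A,merge)→2420, (A,nl_idx)→2900, (C,hash)→3320, (C,nl)→12060 …(+1); best=1120 via (A,hash)
  {ABD}: card=90000; try (B,hash)→5040, (A,hash)→11040, (B,merge)→40740, (B,nl_idx)→109320, (A,merge)→136740, (A,nl_idx)→145320 …(+2); best=5040 via (B,hash)
  {BDE}: card=36000; try (B,hash)→3920, (E,hash)→11720, (B,merge)→16820, (B,nl_idx)→45200, (B,nl)→74000, (E,nl_idx)→100320 …(+2); best=3920 via (B,hash)
  {ADE}: card=12000; try (A,hash)→3920, (E,hash)→5720, (A,merge)→16820, (A,nl_idx)→21200, (E,nl_idx)→34320, (E,merge)→41120 …(+2); best=3920 via (A,hash)
  {ACD}: card=75000; try (C,hash)→7520, (D,hash)→8020, (D,merge)→22120, (C,merge)→42120, (D,nl)→451120, (C,nl)→601320; best=7520 via (C,hash)
  {ABDE}: card=360000; try (B,hash)→16640, (A,hash)→40640, (E,hash)→96440, (B,merge)→184340, (B,nl_idx)→435920, (A,nl_idx)→579920 …(+6); best=16640 via (B,hash)
  {ABCD}: card=2250000; try (B,hash)→83240, (C,hash)→98240, (B,merge)→1357940, (C,merge)→1626840, (B,nl_idx)→2707520, (B,nl)→4507520 …(+1); best=83240 via (B,hash)
  {ACDE}: card=300000; try (C,hash)→19120, (E,hash)→83920, (C,merge)→185720, (E,nl_idx)→832520, (E,merge)→1358320, (C,nl)→2403920 …(+1); best=19120 via (C,hash)
  {ABCDE}: card=9000000; try (B,hash)→319840, (C,hash)→379840, (E,hash)→2334640, (B,merge)→6019540, (C,merge)→7218440, (B,nl_idx)→10819120 …(+5); best=319840 via (B,hash)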